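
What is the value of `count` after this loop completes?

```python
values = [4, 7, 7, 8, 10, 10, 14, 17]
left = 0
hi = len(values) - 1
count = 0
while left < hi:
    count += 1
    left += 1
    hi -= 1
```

Iterations until pointers meet (list length 8)
`count` takes the values: 0 → 1 → 2 → 3 → 4

Answer: 4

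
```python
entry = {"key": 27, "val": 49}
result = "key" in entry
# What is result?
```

Trace:
`entry = {"key": 27, "val": 49}` → entry = {'key': 27, 'val': 49}
`result = "key" in entry` → result = True
So result = True

Answer: True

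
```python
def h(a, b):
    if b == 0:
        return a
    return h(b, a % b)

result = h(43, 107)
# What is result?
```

h(43, 107) -> h(107, 43) -> h(43, 21) -> h(21, 1) -> h(1, 0) -> 1

Answer: 1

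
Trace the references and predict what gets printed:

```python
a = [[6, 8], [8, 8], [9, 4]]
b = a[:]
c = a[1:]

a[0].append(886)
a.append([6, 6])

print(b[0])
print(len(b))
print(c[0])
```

Key concept: slice with nested mutation.
Step by step:
`a = [[6, 8], [8, 8], [9, 4]]` → a = [[6, 8], [8, 8], [9, 4]]
`b = a[:]` → b = [[6, 8], [8, 8], [9, 4]]
`c = a[1:]` → c = [[8, 8], [9, 4]]
`a[0].append(886)` → a = [[6, 8, 886], [8, 8], [9, 4]]; b = [[6, 8, 886], [8, 8], [9, 4]]
`a.append([6, 6])` → a = [[6, 8, 886], [8, 8], [9, 4], [6, 6]]
`print(b[0])` → prints [6, 8, 886]
`print(len(b))` → prints 3
`print(c[0])` → prints [8, 8]

Answer:
[6, 8, 886]
3
[8, 8]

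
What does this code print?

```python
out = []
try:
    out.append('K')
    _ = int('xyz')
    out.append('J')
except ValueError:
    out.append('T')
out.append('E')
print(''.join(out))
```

Execution trace: 'K' (try body) → 'T' (except ValueError) → 'E' (after the try/except). Output: KTE

Answer: KTE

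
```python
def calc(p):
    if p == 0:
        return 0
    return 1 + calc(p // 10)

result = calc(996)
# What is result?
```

Count of digits of 996: 3

Answer: 3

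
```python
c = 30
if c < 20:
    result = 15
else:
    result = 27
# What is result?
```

Trace:
`c = 30` → c = 30
`if c < 20: ...` → c < 20 is False, take else branch → result = 27
So result = 27

Answer: 27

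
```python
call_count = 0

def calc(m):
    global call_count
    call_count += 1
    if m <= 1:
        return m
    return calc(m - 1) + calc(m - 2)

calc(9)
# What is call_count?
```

Calls(m) = 1 + Calls(m-1) + Calls(m-2); Calls(0)=Calls(1)=1. For m=9 this gives 109.

Answer: 109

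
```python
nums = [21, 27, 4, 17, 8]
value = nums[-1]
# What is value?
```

Trace:
`nums = [21, 27, 4, 17, 8]` → nums = [21, 27, 4, 17, 8]
`value = nums[-1]` → value = 8
So value = 8

Answer: 8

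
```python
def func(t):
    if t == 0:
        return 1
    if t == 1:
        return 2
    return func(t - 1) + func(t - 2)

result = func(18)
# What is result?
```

Build up from base cases: func(0)=1, func(1)=2, func(2)=3, func(3)=5, func(4)=8, func(5)=13, func(6)=21, ..., func(18)=6765

Answer: 6765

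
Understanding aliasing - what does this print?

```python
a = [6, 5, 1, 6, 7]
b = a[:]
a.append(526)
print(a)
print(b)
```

Key concept: slice [:] creates copy.
Step by step:
`a = [6, 5, 1, 6, 7]` → a = [6, 5, 1, 6, 7]
`b = a[:]` → b = [6, 5, 1, 6, 7]
`a.append(526)` → a = [6, 5, 1, 6, 7, 526]
`print(a)` → prints [6, 5, 1, 6, 7, 526]
`print(b)` → prints [6, 5, 1, 6, 7]

Answer:
[6, 5, 1, 6, 7, 526]
[6, 5, 1, 6, 7]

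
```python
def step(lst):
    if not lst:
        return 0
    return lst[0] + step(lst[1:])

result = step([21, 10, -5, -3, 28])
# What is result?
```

21 + 10 + (-5) + (-3) + 28 + 0 = 51

Answer: 51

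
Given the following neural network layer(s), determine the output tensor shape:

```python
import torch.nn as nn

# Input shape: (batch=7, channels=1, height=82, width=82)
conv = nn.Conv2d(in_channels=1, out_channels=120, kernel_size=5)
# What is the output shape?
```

Input: (7, 1, 82, 82) -> Output: (7, 120, 78, 78)

Answer: (7, 120, 78, 78)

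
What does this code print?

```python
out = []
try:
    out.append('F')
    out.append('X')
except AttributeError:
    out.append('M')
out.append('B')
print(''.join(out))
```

Execution trace: 'F' (try body) → 'X' (try body, no exception) → 'B' (after the try/except). Output: FXB

Answer: FXB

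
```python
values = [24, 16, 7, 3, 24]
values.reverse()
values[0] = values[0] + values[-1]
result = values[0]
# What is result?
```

Trace:
`values = [24, 16, 7, 3, 24]` → values = [24, 16, 7, 3, 24]
`values.reverse()` → values = [24, 3, 7, 16, 24]
`values[0] = values[0] + values[-1]` → values = [48, 3, 7, 16, 24]
`result = values[0]` → result = 48
So result = 48

Answer: 48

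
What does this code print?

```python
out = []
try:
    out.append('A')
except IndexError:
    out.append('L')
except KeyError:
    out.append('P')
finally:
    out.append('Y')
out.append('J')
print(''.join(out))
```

Execution trace: 'A' (try body, no exception) → 'Y' (finally) → 'J' (after the try/except). Output: AYJ

Answer: AYJ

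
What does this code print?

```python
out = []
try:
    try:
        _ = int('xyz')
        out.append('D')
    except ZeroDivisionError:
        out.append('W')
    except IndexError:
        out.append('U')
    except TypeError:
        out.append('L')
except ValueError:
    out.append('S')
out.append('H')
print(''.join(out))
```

Execution trace: 'S' (outer except ValueError) → 'H' (after the try/except). Output: SH

Answer: SH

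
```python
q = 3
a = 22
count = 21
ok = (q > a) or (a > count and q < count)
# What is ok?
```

Trace:
`q = 3` → q = 3
`a = 22` → a = 22
`count = 21` → count = 21
`ok = (q > a) or (a > count and q < count)` → ok = True
So ok = True

Answer: True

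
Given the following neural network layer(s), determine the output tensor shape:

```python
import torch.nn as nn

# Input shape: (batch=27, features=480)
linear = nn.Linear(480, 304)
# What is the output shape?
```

Input: (27, 480) -> Output: (27, 304)

Answer: (27, 304)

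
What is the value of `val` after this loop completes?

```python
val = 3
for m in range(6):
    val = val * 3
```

Multiply by 3, 6 times: 3 * 3^6 = 2187
`val` takes the values: 3 → 9 → 27 → 81 → 243 → 729 → 2187

Answer: 2187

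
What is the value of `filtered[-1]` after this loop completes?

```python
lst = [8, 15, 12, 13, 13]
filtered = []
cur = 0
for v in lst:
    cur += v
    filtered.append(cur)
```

Cumulative sum ends at 61
`filtered` takes the values: [] → [8] → [8, 23] → [8, 23, 35] → [8, 23, 35, 48] → [8, 23, 35, 48, 61]
So `filtered[-1]` = 61

Answer: 61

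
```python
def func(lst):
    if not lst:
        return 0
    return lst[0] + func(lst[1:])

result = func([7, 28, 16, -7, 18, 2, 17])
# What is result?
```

7 + 28 + 16 + (-7) + 18 + 2 + 17 + 0 = 81

Answer: 81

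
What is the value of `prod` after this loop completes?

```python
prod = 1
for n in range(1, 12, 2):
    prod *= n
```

Product of 1, 3, 5, ... up to 11
`prod` takes the values: 1 → 3 → 15 → 105 → 945 → 10395

Answer: 10395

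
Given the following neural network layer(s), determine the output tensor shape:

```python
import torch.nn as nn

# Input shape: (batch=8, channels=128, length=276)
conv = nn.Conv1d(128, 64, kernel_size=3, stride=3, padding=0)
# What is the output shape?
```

Input: (8, 128, 276) -> Output: (8, 64, 92)

Answer: (8, 64, 92)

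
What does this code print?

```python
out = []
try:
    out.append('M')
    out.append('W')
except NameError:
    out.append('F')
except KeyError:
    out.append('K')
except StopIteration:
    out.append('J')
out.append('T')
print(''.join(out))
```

Execution trace: 'M' (try body) → 'W' (try body, no exception) → 'T' (after the try/except). Output: MWT

Answer: MWT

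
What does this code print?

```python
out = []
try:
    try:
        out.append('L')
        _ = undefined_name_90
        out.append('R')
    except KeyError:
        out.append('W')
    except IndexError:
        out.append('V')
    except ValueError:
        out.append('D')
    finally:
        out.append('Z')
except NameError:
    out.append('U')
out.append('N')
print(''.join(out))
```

Execution trace: 'L' (try body) → 'Z' (finally) → 'U' (outer except NameError) → 'N' (after the try/except). Output: LZUN

Answer: LZUN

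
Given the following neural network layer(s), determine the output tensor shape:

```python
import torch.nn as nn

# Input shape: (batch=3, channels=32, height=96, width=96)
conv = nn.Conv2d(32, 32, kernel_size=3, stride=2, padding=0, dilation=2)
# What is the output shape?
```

Input: (3, 32, 96, 96) -> Output: (3, 32, 46, 46)

Answer: (3, 32, 46, 46)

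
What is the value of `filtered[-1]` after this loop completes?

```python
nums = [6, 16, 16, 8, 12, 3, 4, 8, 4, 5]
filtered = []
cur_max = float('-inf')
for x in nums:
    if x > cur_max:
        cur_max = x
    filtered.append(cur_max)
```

Running max ends at 16
`filtered` takes the values: [] → [6] → [6, 16] → [6, 16, 16] → [6, 16, 16, 16] → [6, 16, 16, 16, 16] → [6, 16, 16, 16, 16, 16] → [6, 16, 16, 16, 16, 16, 16] → [6, 16, 16, 16, 16, 16, 16, 16] → [6, 16, 16, 16, 16, 16, 16, 16, 16] → [6, 16, 16, 16, 16, 16, 16, 16, 16, 16]
So `filtered[-1]` = 16

Answer: 16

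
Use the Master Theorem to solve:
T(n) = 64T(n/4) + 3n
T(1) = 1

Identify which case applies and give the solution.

a=64, b=4, f(n)=3n. log_4(64) = 3. Since c=1 < 3, Case 1 applies: T(n) = Θ(n^log_b(a)) = O(n^3).

Answer: O(n^3) - Case 1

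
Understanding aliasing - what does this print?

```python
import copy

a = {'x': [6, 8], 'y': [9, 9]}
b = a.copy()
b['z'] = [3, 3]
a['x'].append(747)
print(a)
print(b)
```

Key concept: shallow copy of dict with mutable values.
Step by step:
`a = {'x': [6, 8], 'y': [9, 9]}` → a = {'x': [6, 8], 'y': [9, 9]}
`b = a.copy()` → b = {'x': [6, 8], 'y': [9, 9]}
`b['z'] = [3, 3]` → b = {'x': [6, 8], 'y': [9, 9], 'z': [3, 3]}
`a['x'].append(747)` → a = {'x': [6, 8, 747], 'y': [9, 9]}; b = {'x': [6, 8, 747], 'y': [9, 9], 'z': [3, 3]}
`print(a)` → prints {'x': [6, 8, 747], 'y': [9, 9]}
`print(b)` → prints {'x': [6, 8, 747], 'y': [9, 9], 'z': [3, 3]}

Answer:
{'x': [6, 8, 747], 'y': [9, 9]}
{'x': [6, 8, 747], 'y': [9, 9], 'z': [3, 3]}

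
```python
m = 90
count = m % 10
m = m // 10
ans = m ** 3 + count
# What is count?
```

Trace:
`m = 90` → m = 90
`count = m % 10` → count = 0
`m = m // 10` → m = 9
`ans = m ** 3 + count` → ans = 729
So count = 0

Answer: 0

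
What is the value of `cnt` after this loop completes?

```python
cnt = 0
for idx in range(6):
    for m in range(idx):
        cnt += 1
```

Triangle number: 0+1+2+...+5
`cnt` takes the values: 0 → 1 → 2 → 3 → 4 → 5 → 6 → 7 → 8 → 9 → 10 → 11 → 12 → 13 → 14 → 15

Answer: 15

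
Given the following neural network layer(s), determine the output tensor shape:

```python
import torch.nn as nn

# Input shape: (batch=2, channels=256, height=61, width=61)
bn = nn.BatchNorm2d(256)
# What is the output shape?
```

Input: (2, 256, 61, 61) -> Output: (2, 256, 61, 61)

Answer: (2, 256, 61, 61)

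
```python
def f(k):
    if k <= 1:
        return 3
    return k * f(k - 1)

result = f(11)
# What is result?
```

f(11) = 11 * 10 * 9 * 8 * 7 * 6 * 5 * 4 * 3 * 2 * 3 = 119750400

Answer: 119750400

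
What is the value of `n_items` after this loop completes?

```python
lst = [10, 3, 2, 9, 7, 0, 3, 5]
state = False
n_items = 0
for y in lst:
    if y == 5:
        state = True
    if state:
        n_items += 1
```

Count elements after first 5 in [10, 3, 2, 9, 7, 0, 3, 5]
`n_items` takes the values: 0 → 1

Answer: 1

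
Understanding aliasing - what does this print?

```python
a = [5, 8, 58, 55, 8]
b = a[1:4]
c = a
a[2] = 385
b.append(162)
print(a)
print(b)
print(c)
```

Key concept: slice vs alias.
Step by step:
`a = [5, 8, 58, 55, 8]` → a = [5, 8, 58, 55, 8]
`b = a[1:4]` → b = [8, 58, 55]
`c = a` → c = [5, 8, 58, 55, 8] (same object as a)
`a[2] = 385` → a = [5, 8, 385, 55, 8] (same object as c); c = [5, 8, 385, 55, 8] (same object as a)
`b.append(162)` → b = [8, 58, 55, 162]
`print(a)` → prints [5, 8, 385, 55, 8]
`print(b)` → prints [8, 58, 55, 162]
`print(c)` → prints [5, 8, 385, 55, 8]

Answer:
[5, 8, 385, 55, 8]
[8, 58, 55, 162]
[5, 8, 385, 55, 8]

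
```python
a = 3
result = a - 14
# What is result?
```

Trace:
`a = 3` → a = 3
`result = a - 14` → result = -11
So result = -11

Answer: -11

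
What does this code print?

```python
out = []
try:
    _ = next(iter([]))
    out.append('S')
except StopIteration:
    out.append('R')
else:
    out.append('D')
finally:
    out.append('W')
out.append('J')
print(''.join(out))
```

Execution trace: 'R' (except StopIteration) → 'W' (finally) → 'J' (after the try/except). Output: RWJ

Answer: RWJ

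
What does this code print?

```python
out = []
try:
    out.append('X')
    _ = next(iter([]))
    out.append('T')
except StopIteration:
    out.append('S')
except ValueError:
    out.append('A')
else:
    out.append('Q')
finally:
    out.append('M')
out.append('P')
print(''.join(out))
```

Execution trace: 'X' (try body) → 'S' (except StopIteration) → 'M' (finally) → 'P' (after the try/except). Output: XSMP

Answer: XSMP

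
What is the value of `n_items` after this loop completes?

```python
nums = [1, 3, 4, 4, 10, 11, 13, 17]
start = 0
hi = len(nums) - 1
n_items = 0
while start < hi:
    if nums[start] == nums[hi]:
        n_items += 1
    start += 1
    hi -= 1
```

Count matching pairs from ends
`n_items` takes the values: 0

Answer: 0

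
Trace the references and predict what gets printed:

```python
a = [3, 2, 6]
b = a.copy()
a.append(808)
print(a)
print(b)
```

Key concept: list.copy() creates independent copy.
Step by step:
`a = [3, 2, 6]` → a = [3, 2, 6]
`b = a.copy()` → b = [3, 2, 6]
`a.append(808)` → a = [3, 2, 6, 808]
`print(a)` → prints [3, 2, 6, 808]
`print(b)` → prints [3, 2, 6]

Answer:
[3, 2, 6, 808]
[3, 2, 6]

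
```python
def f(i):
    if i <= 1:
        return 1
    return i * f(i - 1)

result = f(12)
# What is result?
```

f(12) = 12 * 11 * 10 * 9 * 8 * 7 * 6 * 5 * 4 * 3 * 2 * 1 = 479001600

Answer: 479001600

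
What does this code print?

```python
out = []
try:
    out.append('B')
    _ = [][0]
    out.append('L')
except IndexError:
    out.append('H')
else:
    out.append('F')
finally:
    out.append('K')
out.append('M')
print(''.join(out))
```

Execution trace: 'B' (try body) → 'H' (except IndexError) → 'K' (finally) → 'M' (after the try/except). Output: BHKM

Answer: BHKM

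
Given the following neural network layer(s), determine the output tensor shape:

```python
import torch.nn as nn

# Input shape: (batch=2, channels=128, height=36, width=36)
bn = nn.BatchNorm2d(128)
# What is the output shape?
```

Input: (2, 128, 36, 36) -> Output: (2, 128, 36, 36)

Answer: (2, 128, 36, 36)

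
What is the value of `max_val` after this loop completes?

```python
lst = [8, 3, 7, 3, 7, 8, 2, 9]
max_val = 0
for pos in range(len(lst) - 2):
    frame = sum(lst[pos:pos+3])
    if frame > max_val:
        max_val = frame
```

Max sum of 3-element window in [8, 3, 7, 3, 7, 8, 2, 9]
`max_val` takes the values: 0 → 18 → 19

Answer: 19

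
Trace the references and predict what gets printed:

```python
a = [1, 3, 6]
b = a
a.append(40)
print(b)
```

Key concept: basic list aliasing.
Step by step:
`a = [1, 3, 6]` → a = [1, 3, 6]
`b = a` → b = [1, 3, 6] (same object as a)
`a.append(40)` → a = [1, 3, 6, 40] (same object as b); b = [1, 3, 6, 40] (same object as a)
`print(b)` → prints [1, 3, 6, 40]

Answer: [1, 3, 6, 40]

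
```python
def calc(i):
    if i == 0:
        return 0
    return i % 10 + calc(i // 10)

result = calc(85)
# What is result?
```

Sum of digits of 85: 5 + 8 = 13

Answer: 13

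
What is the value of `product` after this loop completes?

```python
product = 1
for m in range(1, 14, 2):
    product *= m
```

Product of 1, 3, 5, ... up to 13
`product` takes the values: 1 → 3 → 15 → 105 → 945 → 10395 → 135135

Answer: 135135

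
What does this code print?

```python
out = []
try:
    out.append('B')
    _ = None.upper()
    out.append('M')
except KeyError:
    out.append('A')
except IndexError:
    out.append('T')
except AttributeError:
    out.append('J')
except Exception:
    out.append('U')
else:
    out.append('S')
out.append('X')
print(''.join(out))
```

Execution trace: 'B' (try body) → 'J' (except AttributeError) → 'X' (after the try/except). Output: BJX

Answer: BJX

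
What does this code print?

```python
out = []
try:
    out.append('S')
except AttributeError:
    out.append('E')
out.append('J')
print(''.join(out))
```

Execution trace: 'S' (try body, no exception) → 'J' (after the try/except). Output: SJ

Answer: SJ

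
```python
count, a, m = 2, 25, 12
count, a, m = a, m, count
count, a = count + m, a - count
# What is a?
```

Trace:
`count, a, m = 2, 25, 12` → count = 2; a = 25; m = 12
`count, a, m = a, m, count` → count = 25; a = 12; m = 2
`count, a = count + m, a - count` → count = 27; a = -13
So a = -13

Answer: -13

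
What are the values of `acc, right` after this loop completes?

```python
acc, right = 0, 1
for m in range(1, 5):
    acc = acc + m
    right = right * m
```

Sum and factorial of 1 to 4
`acc, right` takes the values: (0, 1) → (1, 1) → (3, 1) → (3, 2) → (6, 2) → (6, 6) → (10, 6) → (10, 24)

Answer: 10, 24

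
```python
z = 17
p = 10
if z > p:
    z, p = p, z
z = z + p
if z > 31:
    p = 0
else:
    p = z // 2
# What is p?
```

Trace:
`z = 17` → z = 17
`p = 10` → p = 10
`if z > p: ...` → z > p is True → z = 10; p = 17
`z = z + p` → z = 27
`if z > 31: ...` → z > 31 is False, take else branch → p = 13
So p = 13

Answer: 13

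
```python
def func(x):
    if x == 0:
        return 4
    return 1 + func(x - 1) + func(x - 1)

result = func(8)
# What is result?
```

func(x) = 1 + 2·func(x-1), func(0)=4. Closed form: (4+1)·2^8 - 1 = 1279.

Answer: 1279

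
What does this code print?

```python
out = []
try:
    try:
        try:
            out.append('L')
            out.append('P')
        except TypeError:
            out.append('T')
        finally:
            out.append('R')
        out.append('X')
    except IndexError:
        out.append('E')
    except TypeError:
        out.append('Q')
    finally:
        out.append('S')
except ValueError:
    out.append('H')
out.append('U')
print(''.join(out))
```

Execution trace: 'L' (inner try body) → 'P' (inner try body, no exception) → 'R' (inner finally) → 'X' (try body, no exception) → 'S' (finally) → 'U' (after the try/except). Output: LPRXSU

Answer: LPRXSU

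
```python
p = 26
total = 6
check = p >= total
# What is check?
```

Trace:
`p = 26` → p = 26
`total = 6` → total = 6
`check = p >= total` → check = True
So check = True

Answer: True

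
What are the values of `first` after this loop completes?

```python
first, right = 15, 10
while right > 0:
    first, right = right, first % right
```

GCD of 15 and 10
`first` takes the values: 15 → 10 → 5

Answer: 5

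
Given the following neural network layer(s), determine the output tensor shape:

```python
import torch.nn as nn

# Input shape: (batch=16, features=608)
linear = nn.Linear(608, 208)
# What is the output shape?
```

Input: (16, 608) -> Output: (16, 208)

Answer: (16, 208)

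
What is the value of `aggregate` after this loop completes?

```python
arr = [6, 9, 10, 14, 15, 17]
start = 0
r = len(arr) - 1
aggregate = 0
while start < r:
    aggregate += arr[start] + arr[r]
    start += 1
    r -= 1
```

Sum of pairs from ends
`aggregate` takes the values: 0 → 23 → 47 → 71

Answer: 71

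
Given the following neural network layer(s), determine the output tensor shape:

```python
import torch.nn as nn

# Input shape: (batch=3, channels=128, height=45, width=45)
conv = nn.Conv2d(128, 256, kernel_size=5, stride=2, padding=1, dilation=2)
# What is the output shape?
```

Input: (3, 128, 45, 45) -> Output: (3, 256, 20, 20)

Answer: (3, 256, 20, 20)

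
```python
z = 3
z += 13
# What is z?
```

Trace:
`z = 3` → z = 3
`z += 13` → z = 16
So z = 16

Answer: 16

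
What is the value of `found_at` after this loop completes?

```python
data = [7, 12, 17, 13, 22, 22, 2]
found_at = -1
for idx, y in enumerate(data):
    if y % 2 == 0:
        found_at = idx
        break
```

First even number index in [7, 12, 17, 13, 22, 22, 2]
`found_at` takes the values: -1 → 1

Answer: 1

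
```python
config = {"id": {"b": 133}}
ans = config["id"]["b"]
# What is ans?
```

Trace:
`config = {"id": {"b": 133}}` → config = {'id': {'b': 133}}
`ans = config["id"]["b"]` → ans = 133
So ans = 133

Answer: 133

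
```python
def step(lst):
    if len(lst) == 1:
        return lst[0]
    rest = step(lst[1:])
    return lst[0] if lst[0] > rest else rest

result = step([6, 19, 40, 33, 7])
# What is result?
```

Recursive max over [6, 19, 40, 33, 7] = 40

Answer: 40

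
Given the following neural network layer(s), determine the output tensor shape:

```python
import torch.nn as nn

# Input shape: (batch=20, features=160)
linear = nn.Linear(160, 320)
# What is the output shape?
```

Input: (20, 160) -> Output: (20, 320)

Answer: (20, 320)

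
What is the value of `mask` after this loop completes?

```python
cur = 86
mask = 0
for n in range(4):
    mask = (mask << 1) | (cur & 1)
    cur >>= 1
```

Reverse lowest 4 bits of 86
`mask` takes the values: 0 → 1 → 3 → 6

Answer: 6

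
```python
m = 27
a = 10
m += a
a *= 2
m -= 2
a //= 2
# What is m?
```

Trace:
`m = 27` → m = 27
`a = 10` → a = 10
`m += a` → m = 37
`a *= 2` → a = 20
`m -= 2` → m = 35
`a //= 2` → a = 10
So m = 35

Answer: 35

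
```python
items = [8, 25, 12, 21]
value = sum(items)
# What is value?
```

Trace:
`items = [8, 25, 12, 21]` → items = [8, 25, 12, 21]
`value = sum(items)` → value = 66
So value = 66

Answer: 66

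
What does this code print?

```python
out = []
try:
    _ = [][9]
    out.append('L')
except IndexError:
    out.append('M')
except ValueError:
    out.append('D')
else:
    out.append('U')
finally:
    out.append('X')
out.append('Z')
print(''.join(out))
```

Execution trace: 'M' (except IndexError) → 'X' (finally) → 'Z' (after the try/except). Output: MXZ

Answer: MXZ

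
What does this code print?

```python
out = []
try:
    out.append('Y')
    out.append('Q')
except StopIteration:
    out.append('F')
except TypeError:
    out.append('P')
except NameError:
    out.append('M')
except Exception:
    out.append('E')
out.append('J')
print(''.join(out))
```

Execution trace: 'Y' (try body) → 'Q' (try body, no exception) → 'J' (after the try/except). Output: YQJ

Answer: YQJ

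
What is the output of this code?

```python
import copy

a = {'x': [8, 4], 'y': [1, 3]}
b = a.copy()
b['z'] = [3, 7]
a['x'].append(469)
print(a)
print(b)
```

Key concept: shallow copy of dict with mutable values.
Step by step:
`a = {'x': [8, 4], 'y': [1, 3]}` → a = {'x': [8, 4], 'y': [1, 3]}
`b = a.copy()` → b = {'x': [8, 4], 'y': [1, 3]}
`b['z'] = [3, 7]` → b = {'x': [8, 4], 'y': [1, 3], 'z': [3, 7]}
`a['x'].append(469)` → a = {'x': [8, 4, 469], 'y': [1, 3]}; b = {'x': [8, 4, 469], 'y': [1, 3], 'z': [3, 7]}
`print(a)` → prints {'x': [8, 4, 469], 'y': [1, 3]}
`print(b)` → prints {'x': [8, 4, 469], 'y': [1, 3], 'z': [3, 7]}

Answer:
{'x': [8, 4, 469], 'y': [1, 3]}
{'x': [8, 4, 469], 'y': [1, 3], 'z': [3, 7]}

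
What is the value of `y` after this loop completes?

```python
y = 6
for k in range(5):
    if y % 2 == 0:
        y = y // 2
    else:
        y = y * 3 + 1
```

Collatz-style transformation from 6
`y` takes the values: 6 → 3 → 10 → 5 → 16 → 8

Answer: 8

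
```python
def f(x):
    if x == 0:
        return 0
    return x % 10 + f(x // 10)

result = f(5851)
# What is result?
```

Sum of digits of 5851: 1 + 5 + 8 + 5 = 19

Answer: 19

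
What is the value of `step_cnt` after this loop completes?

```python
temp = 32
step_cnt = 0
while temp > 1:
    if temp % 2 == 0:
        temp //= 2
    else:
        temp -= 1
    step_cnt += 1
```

Steps to reduce 32 to 1
`step_cnt` takes the values: 0 → 1 → 2 → 3 → 4 → 5

Answer: 5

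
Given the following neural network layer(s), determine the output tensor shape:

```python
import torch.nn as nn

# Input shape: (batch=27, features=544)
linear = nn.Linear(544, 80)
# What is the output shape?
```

Input: (27, 544) -> Output: (27, 80)

Answer: (27, 80)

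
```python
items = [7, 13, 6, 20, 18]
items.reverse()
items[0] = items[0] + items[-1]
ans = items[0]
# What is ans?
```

Trace:
`items = [7, 13, 6, 20, 18]` → items = [7, 13, 6, 20, 18]
`items.reverse()` → items = [18, 20, 6, 13, 7]
`items[0] = items[0] + items[-1]` → items = [25, 20, 6, 13, 7]
`ans = items[0]` → ans = 25
So ans = 25

Answer: 25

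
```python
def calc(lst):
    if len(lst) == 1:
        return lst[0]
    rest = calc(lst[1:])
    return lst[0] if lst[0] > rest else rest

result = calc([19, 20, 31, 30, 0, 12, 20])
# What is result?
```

Recursive max over [19, 20, 31, 30, 0, 12, 20] = 31

Answer: 31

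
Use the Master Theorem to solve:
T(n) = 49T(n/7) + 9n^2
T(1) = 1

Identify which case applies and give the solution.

a=49, b=7, f(n)=9n^2. log_7(49) = 2. Since c=2 = 2, Case 2 applies: T(n) = Θ(n^log_b(a) · log n) = O(n^2 log n).

Answer: O(n^2 log n) - Case 2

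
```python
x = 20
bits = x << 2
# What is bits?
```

Trace:
`x = 20` → x = 20
`bits = x << 2` → bits = 80
So bits = 80

Answer: 80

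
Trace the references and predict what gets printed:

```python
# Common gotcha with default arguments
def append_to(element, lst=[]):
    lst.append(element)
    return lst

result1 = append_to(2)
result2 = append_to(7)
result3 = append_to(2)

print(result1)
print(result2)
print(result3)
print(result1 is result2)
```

Key concept: mutable default argument gotcha.
Step by step:
`result1 = append_to(2)` → result1 = [2]
`result2 = append_to(7)` → result1 = [2, 7] (same object as result2); result2 = [2, 7] (same object as result1)
`result3 = append_to(2)` → result1 = [2, 7, 2] (same object as result2, result3); result2 = [2, 7, 2] (same object as result1, result3); result3 = [2, 7, 2] (same object as result1, result2)
`print(result1)` → prints [2, 7, 2]
`print(result2)` → prints [2, 7, 2]
`print(result3)` → prints [2, 7, 2]
`print(result1 is result2)` → prints True

Answer:
[2, 7, 2]
[2, 7, 2]
[2, 7, 2]
True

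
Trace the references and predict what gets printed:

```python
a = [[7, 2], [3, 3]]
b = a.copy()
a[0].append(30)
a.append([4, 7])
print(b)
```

Key concept: shallow copy with nested lists.
Step by step:
`a = [[7, 2], [3, 3]]` → a = [[7, 2], [3, 3]]
`b = a.copy()` → b = [[7, 2], [3, 3]]
`a[0].append(30)` → a = [[7, 2, 30], [3, 3]]; b = [[7, 2, 30], [3, 3]]
`a.append([4, 7])` → a = [[7, 2, 30], [3, 3], [4, 7]]
`print(b)` → prints [[7, 2, 30], [3, 3]]

Answer: [[7, 2, 30], [3, 3]]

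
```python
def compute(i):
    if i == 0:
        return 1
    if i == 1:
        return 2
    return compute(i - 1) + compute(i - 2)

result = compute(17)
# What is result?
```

Build up from base cases: compute(0)=1, compute(1)=2, compute(2)=3, compute(3)=5, compute(4)=8, compute(5)=13, compute(6)=21, ..., compute(17)=4181

Answer: 4181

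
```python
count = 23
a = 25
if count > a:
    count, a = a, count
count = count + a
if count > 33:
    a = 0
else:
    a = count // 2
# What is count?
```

Trace:
`count = 23` → count = 23
`a = 25` → a = 25
`if count > a: ...` → count > a is False → no variable changes
`count = count + a` → count = 48
`if count > 33: ...` → count > 33 is True → a = 0
So count = 48

Answer: 48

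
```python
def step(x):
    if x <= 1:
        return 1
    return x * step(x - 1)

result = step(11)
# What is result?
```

step(11) = 11 * 10 * 9 * 8 * 7 * 6 * 5 * 4 * 3 * 2 * 1 = 39916800

Answer: 39916800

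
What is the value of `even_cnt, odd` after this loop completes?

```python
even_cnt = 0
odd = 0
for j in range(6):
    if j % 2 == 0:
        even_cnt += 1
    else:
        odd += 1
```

Count evens and odds in range(6)
`even_cnt, odd` takes the values: (0, 0) → (1, 0) → (1, 1) → (2, 1) → (2, 2) → (3, 2) → (3, 3)

Answer: 3, 3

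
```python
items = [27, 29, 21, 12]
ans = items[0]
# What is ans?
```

Trace:
`items = [27, 29, 21, 12]` → items = [27, 29, 21, 12]
`ans = items[0]` → ans = 27
So ans = 27

Answer: 27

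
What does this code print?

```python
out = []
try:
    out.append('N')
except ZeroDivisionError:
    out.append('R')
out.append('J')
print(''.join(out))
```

Execution trace: 'N' (try body, no exception) → 'J' (after the try/except). Output: NJ

Answer: NJ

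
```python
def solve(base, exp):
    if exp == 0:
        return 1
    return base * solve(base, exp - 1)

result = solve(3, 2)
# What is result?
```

solve(3, 2) = 3 * 3 = 9

Answer: 9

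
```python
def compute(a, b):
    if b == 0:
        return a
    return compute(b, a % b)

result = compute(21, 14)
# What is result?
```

compute(21, 14) -> compute(14, 7) -> compute(7, 0) -> 7

Answer: 7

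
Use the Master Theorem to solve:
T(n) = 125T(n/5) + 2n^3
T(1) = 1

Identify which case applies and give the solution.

a=125, b=5, f(n)=2n^3. log_5(125) = 3. Since c=3 = 3, Case 2 applies: T(n) = Θ(n^log_b(a) · log n) = O(n^3 log n).

Answer: O(n^3 log n) - Case 2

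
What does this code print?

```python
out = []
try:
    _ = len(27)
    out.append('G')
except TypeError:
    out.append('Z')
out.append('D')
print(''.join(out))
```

Execution trace: 'Z' (except TypeError) → 'D' (after the try/except). Output: ZD

Answer: ZD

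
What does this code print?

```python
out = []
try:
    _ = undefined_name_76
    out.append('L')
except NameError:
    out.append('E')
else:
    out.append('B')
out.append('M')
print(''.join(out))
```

Execution trace: 'E' (except NameError) → 'M' (after the try/except). Output: EM

Answer: EM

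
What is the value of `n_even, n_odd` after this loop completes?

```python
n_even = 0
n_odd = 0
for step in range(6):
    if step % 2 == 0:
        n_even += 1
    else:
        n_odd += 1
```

Count evens and odds in range(6)
`n_even, n_odd` takes the values: (0, 0) → (1, 0) → (1, 1) → (2, 1) → (2, 2) → (3, 2) → (3, 3)

Answer: 3, 3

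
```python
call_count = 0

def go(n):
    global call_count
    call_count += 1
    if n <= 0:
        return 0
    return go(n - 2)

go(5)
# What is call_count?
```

Linear recursion stepping by 2: 4 calls from n=5 down to ≤0.

Answer: 4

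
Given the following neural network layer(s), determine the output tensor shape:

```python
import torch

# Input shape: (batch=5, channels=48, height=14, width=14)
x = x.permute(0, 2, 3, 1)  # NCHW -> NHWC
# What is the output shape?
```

Input: (5, 48, 14, 14) -> Output: (5, 14, 14, 48)

Answer: (5, 14, 14, 48)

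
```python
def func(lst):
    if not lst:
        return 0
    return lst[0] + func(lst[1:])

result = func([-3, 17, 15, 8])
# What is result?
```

(-3) + 17 + 15 + 8 + 0 = 37

Answer: 37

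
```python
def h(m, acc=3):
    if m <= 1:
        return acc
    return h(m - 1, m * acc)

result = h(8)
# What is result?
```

Accumulator trace (n, acc): (8, 3) -> (7, 24) -> (6, 168) -> (5, 1008) -> (4, 5040) -> (3, 20160) -> (2, 60480) -> (1, 120960) -> return 120960

Answer: 120960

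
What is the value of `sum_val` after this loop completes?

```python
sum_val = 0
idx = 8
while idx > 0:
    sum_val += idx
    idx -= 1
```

Sum 8 down to 1
`sum_val` takes the values: 0 → 8 → 15 → 21 → 26 → 30 → 33 → 35 → 36

Answer: 36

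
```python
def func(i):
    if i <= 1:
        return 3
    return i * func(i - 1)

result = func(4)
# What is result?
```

func(4) = 4 * 3 * 2 * 3 = 72

Answer: 72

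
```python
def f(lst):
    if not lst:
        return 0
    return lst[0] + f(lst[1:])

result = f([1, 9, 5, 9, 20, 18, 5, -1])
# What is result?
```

1 + 9 + 5 + 9 + 20 + 18 + 5 + (-1) + 0 = 66

Answer: 66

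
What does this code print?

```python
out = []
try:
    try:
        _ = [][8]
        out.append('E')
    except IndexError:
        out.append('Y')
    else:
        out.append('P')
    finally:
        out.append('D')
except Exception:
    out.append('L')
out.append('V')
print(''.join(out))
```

Execution trace: 'Y' (inner except IndexError) → 'D' (inner finally) → 'V' (after the try/except). Output: YDV

Answer: YDV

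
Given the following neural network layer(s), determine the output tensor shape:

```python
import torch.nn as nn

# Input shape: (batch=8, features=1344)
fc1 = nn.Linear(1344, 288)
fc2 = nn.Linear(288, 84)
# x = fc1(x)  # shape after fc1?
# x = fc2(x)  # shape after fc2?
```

Input: (8, 1344) -> after fc1: (8, 288) -> Output: (8, 84)

Answer: (8, 84)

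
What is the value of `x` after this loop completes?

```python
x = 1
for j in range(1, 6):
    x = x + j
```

Start at 1, add 1 through 5
`x` takes the values: 1 → 2 → 4 → 7 → 11 → 16

Answer: 16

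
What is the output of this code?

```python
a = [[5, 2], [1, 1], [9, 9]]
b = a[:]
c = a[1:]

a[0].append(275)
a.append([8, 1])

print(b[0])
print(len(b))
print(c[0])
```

Key concept: slice with nested mutation.
Step by step:
`a = [[5, 2], [1, 1], [9, 9]]` → a = [[5, 2], [1, 1], [9, 9]]
`b = a[:]` → b = [[5, 2], [1, 1], [9, 9]]
`c = a[1:]` → c = [[1, 1], [9, 9]]
`a[0].append(275)` → a = [[5, 2, 275], [1, 1], [9, 9]]; b = [[5, 2, 275], [1, 1], [9, 9]]
`a.append([8, 1])` → a = [[5, 2, 275], [1, 1], [9, 9], [8, 1]]
`print(b[0])` → prints [5, 2, 275]
`print(len(b))` → prints 3
`print(c[0])` → prints [1, 1]

Answer:
[5, 2, 275]
3
[1, 1]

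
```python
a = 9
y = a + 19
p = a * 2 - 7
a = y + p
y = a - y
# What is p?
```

Trace:
`a = 9` → a = 9
`y = a + 19` → y = 28
`p = a * 2 - 7` → p = 11
`a = y + p` → a = 39
`y = a - y` → y = 11
So p = 11

Answer: 11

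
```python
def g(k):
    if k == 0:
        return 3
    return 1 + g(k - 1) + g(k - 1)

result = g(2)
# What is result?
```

g(k) = 1 + 2·g(k-1), g(0)=3. Closed form: (3+1)·2^2 - 1 = 15.

Answer: 15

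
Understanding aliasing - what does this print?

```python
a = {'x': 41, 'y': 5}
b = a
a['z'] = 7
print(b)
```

Key concept: dict aliasing.
Step by step:
`a = {'x': 41, 'y': 5}` → a = {'x': 41, 'y': 5}
`b = a` → b = {'x': 41, 'y': 5} (same object as a)
`a['z'] = 7` → a = {'x': 41, 'y': 5, 'z': 7} (same object as b); b = {'x': 41, 'y': 5, 'z': 7} (same object as a)
`print(b)` → prints {'x': 41, 'y': 5, 'z': 7}

Answer: {'x': 41, 'y': 5, 'z': 7}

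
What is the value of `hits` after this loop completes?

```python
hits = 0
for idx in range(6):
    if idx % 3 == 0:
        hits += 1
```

Count numbers divisible by 3 in range(6)
`hits` takes the values: 0 → 1 → 2

Answer: 2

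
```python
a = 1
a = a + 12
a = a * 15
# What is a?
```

Trace:
`a = 1` → a = 1
`a = a + 12` → a = 13
`a = a * 15` → a = 195
So a = 195

Answer: 195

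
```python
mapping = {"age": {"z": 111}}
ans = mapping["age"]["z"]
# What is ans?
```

Trace:
`mapping = {"age": {"z": 111}}` → mapping = {'age': {'z': 111}}
`ans = mapping["age"]["z"]` → ans = 111
So ans = 111

Answer: 111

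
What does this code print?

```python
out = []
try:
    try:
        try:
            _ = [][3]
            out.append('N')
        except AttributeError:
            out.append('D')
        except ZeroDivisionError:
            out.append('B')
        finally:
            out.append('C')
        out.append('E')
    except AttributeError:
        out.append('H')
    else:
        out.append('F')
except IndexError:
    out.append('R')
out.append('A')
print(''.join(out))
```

Execution trace: 'C' (inner finally) → 'R' (outer except IndexError) → 'A' (after the try/except). Output: CRA

Answer: CRA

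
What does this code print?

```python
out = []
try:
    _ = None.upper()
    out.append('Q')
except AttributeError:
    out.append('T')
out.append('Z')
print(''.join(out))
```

Execution trace: 'T' (except AttributeError) → 'Z' (after the try/except). Output: TZ

Answer: TZ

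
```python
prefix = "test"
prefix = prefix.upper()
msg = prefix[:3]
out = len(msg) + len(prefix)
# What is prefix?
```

Trace:
`prefix = "test"` → prefix = 'test'
`prefix = prefix.upper()` → prefix = 'TEST'
`msg = prefix[:3]` → msg = 'TES'
`out = len(msg) + len(prefix)` → out = 7
So prefix = 'TEST'

Answer: 'TEST'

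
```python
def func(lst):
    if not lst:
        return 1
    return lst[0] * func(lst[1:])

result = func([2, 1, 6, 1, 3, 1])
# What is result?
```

Product over [2, 1, 6, 1, 3, 1] = 2 * 1 * 6 * 1 * 3 * 1 = 36

Answer: 36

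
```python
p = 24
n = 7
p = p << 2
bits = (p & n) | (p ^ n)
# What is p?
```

Trace:
`p = 24` → p = 24
`n = 7` → n = 7
`p = p << 2` → p = 96
`bits = (p & n) | (p ^ n)` → bits = 103
So p = 96

Answer: 96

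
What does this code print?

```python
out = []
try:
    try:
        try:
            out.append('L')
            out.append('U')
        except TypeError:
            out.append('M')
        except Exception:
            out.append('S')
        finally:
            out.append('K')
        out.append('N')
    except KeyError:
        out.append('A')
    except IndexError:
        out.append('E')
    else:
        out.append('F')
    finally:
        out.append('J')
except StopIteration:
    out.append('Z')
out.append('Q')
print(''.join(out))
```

Execution trace: 'L' (inner try body) → 'U' (inner try body, no exception) → 'K' (inner finally) → 'N' (try body, no exception) → 'F' (else) → 'J' (finally) → 'Q' (after the try/except). Output: LUKNFJQ

Answer: LUKNFJQ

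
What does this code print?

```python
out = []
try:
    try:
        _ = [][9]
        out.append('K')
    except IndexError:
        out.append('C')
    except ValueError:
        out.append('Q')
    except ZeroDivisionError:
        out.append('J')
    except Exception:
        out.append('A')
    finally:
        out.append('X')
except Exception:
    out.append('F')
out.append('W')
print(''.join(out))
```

Execution trace: 'C' (inner except IndexError) → 'X' (inner finally) → 'W' (after the try/except). Output: CXW

Answer: CXW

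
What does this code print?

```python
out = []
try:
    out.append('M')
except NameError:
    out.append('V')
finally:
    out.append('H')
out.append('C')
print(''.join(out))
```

Execution trace: 'M' (try body, no exception) → 'H' (finally) → 'C' (after the try/except). Output: MHC

Answer: MHC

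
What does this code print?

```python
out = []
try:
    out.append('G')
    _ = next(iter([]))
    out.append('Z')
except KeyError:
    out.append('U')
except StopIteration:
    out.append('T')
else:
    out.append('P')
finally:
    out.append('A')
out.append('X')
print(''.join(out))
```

Execution trace: 'G' (try body) → 'T' (except StopIteration) → 'A' (finally) → 'X' (after the try/except). Output: GTAX

Answer: GTAX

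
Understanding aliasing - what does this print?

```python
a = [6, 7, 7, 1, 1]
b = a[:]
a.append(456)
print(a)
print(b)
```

Key concept: slice [:] creates copy.
Step by step:
`a = [6, 7, 7, 1, 1]` → a = [6, 7, 7, 1, 1]
`b = a[:]` → b = [6, 7, 7, 1, 1]
`a.append(456)` → a = [6, 7, 7, 1, 1, 456]
`print(a)` → prints [6, 7, 7, 1, 1, 456]
`print(b)` → prints [6, 7, 7, 1, 1]

Answer:
[6, 7, 7, 1, 1, 456]
[6, 7, 7, 1, 1]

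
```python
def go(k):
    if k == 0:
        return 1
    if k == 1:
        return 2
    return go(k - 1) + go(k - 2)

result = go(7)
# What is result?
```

Build up from base cases: go(0)=1, go(1)=2, go(2)=3, go(3)=5, go(4)=8, go(5)=13, go(6)=21, ..., go(7)=34

Answer: 34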